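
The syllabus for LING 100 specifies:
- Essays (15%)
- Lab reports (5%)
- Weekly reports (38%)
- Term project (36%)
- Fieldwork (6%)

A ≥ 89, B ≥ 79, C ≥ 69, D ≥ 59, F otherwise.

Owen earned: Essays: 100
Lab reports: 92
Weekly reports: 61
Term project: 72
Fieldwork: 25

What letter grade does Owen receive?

Weighted total:
  Essays 100 × 0.15 = 15
  Lab reports 92 × 0.05 = 4.6
  Weekly reports 61 × 0.38 = 23.18
  Term project 72 × 0.36 = 25.92
  Fieldwork 25 × 0.06 = 1.5
Sum = 70.2
70.2 is ≥ 69 and < 79 → C

C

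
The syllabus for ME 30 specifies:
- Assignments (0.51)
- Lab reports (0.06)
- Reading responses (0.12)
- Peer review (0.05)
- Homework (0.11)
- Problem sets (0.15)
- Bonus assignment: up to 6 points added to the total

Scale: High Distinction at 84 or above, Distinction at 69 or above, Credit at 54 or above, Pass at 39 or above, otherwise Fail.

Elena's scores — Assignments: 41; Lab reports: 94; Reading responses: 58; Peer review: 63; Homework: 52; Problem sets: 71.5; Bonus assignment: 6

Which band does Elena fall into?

Credit

Weighted total:
  Assignments 41 × 0.51 = 20.91
  Lab reports 94 × 0.06 = 5.64
  Reading responses 58 × 0.12 = 6.96
  Peer review 63 × 0.05 = 3.15
  Homework 52 × 0.11 = 5.72
  Problem sets 71.5 × 0.15 = 10.725
Sum = 53.105
Bonus assignment: 53.105 + 6 = 59.105
59.105 is ≥ 54 and < 69 → Credit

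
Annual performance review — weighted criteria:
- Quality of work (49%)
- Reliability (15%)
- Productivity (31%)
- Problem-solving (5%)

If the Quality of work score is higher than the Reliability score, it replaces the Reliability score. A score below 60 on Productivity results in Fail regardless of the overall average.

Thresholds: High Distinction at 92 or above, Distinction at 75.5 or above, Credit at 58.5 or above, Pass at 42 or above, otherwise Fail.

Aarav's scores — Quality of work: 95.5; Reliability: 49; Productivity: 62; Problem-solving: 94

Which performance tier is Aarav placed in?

Quality of work (95.5) > Reliability (49), so Reliability counts as 95.5.
Productivity score 62 ≥ 60: minimum met.
Weighted total:
  Quality of work 95.5 × 0.49 = 46.795
  Reliability 95.5 × 0.15 = 14.325
  Productivity 62 × 0.31 = 19.22
  Problem-solving 94 × 0.05 = 4.7
Sum = 85.04
85.04 is ≥ 75.5 and < 92 → Distinction

Distinction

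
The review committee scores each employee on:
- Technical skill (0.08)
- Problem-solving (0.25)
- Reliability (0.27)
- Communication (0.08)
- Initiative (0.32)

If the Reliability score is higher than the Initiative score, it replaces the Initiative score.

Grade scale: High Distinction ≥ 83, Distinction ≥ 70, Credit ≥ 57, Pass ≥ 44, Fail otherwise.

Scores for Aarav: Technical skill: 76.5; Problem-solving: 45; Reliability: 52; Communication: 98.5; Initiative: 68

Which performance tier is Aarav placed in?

Credit

Reliability (52) ≤ Initiative (68), so Initiative stays at 68.
Weighted total:
  Technical skill 76.5 × 0.08 = 6.12
  Problem-solving 45 × 0.25 = 11.25
  Reliability 52 × 0.27 = 14.04
  Communication 98.5 × 0.08 = 7.88
  Initiative 68 × 0.32 = 21.76
Sum = 61.05
61.05 is ≥ 57 and < 70 → Credit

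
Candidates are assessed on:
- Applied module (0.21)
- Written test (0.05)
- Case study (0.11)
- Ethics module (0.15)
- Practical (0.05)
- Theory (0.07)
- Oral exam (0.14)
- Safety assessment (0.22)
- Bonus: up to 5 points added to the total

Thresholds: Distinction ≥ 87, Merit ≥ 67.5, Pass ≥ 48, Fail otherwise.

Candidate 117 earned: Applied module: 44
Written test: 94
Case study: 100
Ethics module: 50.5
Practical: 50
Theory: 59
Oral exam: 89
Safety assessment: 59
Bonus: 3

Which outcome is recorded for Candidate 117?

Merit

Weighted total:
  Applied module 44 × 0.21 = 9.24
  Written test 94 × 0.05 = 4.7
  Case study 100 × 0.11 = 11
  Ethics module 50.5 × 0.15 = 7.575
  Practical 50 × 0.05 = 2.5
  Theory 59 × 0.07 = 4.13
  Oral exam 89 × 0.14 = 12.46
  Safety assessment 59 × 0.22 = 12.98
Sum = 64.585
Bonus: 64.585 + 3 = 67.585
67.585 is ≥ 67.5 and < 87 → Merit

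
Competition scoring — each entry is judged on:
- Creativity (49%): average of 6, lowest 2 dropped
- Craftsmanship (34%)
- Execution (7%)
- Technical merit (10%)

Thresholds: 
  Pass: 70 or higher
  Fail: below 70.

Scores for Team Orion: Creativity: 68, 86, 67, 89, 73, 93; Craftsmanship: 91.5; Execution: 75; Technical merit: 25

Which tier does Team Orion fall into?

Pass

Creativity: drop 67, 68 → average of remaining 4 = 341/4 = 85.25
Weighted total:
  Creativity 85.25 × 0.49 = 41.7725
  Craftsmanship 91.5 × 0.34 = 31.11
  Execution 75 × 0.07 = 5.25
  Technical merit 25 × 0.1 = 2.5
Sum = 80.6325
80.6325 ≥ 70 → Pass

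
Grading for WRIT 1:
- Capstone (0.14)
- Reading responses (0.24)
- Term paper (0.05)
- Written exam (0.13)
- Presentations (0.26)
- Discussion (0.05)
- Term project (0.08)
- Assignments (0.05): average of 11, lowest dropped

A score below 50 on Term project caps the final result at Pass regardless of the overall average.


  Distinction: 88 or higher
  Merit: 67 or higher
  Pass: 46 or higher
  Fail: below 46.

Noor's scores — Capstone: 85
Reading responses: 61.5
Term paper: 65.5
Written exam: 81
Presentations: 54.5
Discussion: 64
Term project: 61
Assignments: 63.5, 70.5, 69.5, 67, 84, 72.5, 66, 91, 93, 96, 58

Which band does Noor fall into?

Pass

Assignments: drop 58 → average of remaining 10 = 773/10 = 77.3
Term project score 61 ≥ 50: minimum met.
Weighted total:
  Capstone 85 × 0.14 = 11.9
  Reading responses 61.5 × 0.24 = 14.76
  Term paper 65.5 × 0.05 = 3.275
  Written exam 81 × 0.13 = 10.53
  Presentations 54.5 × 0.26 = 14.17
  Discussion 64 × 0.05 = 3.2
  Term project 61 × 0.08 = 4.88
  Assignments 77.3 × 0.05 = 3.865
Sum = 66.58
66.58 is ≥ 46 and < 67 → Pass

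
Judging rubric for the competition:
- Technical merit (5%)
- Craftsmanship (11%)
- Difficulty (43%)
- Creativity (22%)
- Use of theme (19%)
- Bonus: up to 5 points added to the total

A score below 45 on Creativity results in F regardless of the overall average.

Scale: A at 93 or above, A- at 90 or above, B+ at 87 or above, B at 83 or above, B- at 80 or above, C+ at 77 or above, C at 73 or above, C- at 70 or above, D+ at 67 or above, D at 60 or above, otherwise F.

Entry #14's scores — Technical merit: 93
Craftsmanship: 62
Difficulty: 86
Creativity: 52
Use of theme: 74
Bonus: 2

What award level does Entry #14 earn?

C

Creativity score 52 ≥ 45: minimum met.
Weighted total:
  Technical merit 93 × 0.05 = 4.65
  Craftsmanship 62 × 0.11 = 6.82
  Difficulty 86 × 0.43 = 36.98
  Creativity 52 × 0.22 = 11.44
  Use of theme 74 × 0.19 = 14.06
Sum = 73.95
Bonus: 73.95 + 2 = 75.95
75.95 is ≥ 73 and < 77 → C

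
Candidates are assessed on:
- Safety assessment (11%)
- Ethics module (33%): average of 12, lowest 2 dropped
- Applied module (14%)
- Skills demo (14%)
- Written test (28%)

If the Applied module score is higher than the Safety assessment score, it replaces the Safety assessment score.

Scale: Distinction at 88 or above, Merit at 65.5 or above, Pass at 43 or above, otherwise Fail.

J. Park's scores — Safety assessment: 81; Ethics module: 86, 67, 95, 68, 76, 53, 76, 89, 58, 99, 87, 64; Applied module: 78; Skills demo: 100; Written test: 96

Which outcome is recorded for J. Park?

Ethics module: drop 53, 58 → average of remaining 10 = 807/10 = 80.7
Applied module (78) ≤ Safety assessment (81), so Safety assessment stays at 81.
Weighted total:
  Safety assessment 81 × 0.11 = 8.91
  Ethics module 80.7 × 0.33 = 26.631
  Applied module 78 × 0.14 = 10.92
  Skills demo 100 × 0.14 = 14
  Written test 96 × 0.28 = 26.88
Sum = 87.341
87.341 is ≥ 65.5 and < 88 → Merit

Merit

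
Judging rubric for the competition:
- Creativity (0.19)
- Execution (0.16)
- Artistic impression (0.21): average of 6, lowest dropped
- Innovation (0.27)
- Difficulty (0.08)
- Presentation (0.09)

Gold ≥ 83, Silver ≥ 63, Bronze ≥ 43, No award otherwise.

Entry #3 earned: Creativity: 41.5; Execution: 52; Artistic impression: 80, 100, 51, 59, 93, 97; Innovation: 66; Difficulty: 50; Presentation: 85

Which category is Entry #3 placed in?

Silver

Artistic impression: drop 51 → average of remaining 5 = 429/5 = 85.8
Weighted total:
  Creativity 41.5 × 0.19 = 7.885
  Execution 52 × 0.16 = 8.32
  Artistic impression 85.8 × 0.21 = 18.018
  Innovation 66 × 0.27 = 17.82
  Difficulty 50 × 0.08 = 4
  Presentation 85 × 0.09 = 7.65
Sum = 63.693
63.693 is ≥ 63 and < 83 → Silver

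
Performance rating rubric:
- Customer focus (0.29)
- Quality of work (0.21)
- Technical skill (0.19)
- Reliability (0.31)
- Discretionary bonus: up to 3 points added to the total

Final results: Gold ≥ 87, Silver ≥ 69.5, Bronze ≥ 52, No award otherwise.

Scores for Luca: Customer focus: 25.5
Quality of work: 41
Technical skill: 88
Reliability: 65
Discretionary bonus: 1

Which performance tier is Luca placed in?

Bronze

Weighted total:
  Customer focus 25.5 × 0.29 = 7.395
  Quality of work 41 × 0.21 = 8.61
  Technical skill 88 × 0.19 = 16.72
  Reliability 65 × 0.31 = 20.15
Sum = 52.875
Discretionary bonus: 52.875 + 1 = 53.875
53.875 is ≥ 52 and < 69.5 → Bronze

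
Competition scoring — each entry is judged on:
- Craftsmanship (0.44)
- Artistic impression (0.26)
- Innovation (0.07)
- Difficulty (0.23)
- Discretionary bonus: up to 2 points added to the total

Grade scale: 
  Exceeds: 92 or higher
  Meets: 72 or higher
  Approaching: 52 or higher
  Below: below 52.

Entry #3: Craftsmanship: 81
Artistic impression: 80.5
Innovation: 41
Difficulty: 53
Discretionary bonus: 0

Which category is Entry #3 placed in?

Weighted total:
  Craftsmanship 81 × 0.44 = 35.64
  Artistic impression 80.5 × 0.26 = 20.93
  Innovation 41 × 0.07 = 2.87
  Difficulty 53 × 0.23 = 12.19
Sum = 71.63
Discretionary bonus: 71.63 + 0 = 71.63
71.63 is ≥ 52 and < 72 → Approaching

Approaching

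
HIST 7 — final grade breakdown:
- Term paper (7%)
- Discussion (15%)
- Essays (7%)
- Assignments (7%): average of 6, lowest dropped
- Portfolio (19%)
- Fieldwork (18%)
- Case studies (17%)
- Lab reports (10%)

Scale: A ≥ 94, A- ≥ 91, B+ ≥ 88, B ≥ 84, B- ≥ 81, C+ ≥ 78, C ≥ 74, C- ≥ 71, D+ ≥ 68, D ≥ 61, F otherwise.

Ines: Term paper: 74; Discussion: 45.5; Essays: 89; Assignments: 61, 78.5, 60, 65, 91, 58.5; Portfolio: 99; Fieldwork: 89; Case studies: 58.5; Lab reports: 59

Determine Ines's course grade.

C-

Assignments: drop 58.5 → average of remaining 5 = 355.5/5 = 71.1
Weighted total:
  Term paper 74 × 0.07 = 5.18
  Discussion 45.5 × 0.15 = 6.825
  Essays 89 × 0.07 = 6.23
  Assignments 71.1 × 0.07 = 4.977
  Portfolio 99 × 0.19 = 18.81
  Fieldwork 89 × 0.18 = 16.02
  Case studies 58.5 × 0.17 = 9.945
  Lab reports 59 × 0.1 = 5.9
Sum = 73.887
73.887 is ≥ 71 and < 74 → C-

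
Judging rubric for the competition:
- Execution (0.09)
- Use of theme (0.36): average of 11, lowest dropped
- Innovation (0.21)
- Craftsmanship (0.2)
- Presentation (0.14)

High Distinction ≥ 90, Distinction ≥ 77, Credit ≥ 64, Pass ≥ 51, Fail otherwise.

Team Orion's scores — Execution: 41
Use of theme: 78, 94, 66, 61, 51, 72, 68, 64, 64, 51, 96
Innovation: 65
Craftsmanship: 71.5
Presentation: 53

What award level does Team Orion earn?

Credit

Use of theme: drop 51 → average of remaining 10 = 714/10 = 71.4
Weighted total:
  Execution 41 × 0.09 = 3.69
  Use of theme 71.4 × 0.36 = 25.704
  Innovation 65 × 0.21 = 13.65
  Craftsmanship 71.5 × 0.2 = 14.3
  Presentation 53 × 0.14 = 7.42
Sum = 64.764
64.764 is ≥ 64 and < 77 → Credit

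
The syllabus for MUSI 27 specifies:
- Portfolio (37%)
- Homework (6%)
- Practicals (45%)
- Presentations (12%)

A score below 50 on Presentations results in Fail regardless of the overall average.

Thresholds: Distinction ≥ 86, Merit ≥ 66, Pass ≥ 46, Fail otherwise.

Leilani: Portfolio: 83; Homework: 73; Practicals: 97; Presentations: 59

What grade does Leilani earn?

Merit

Presentations score 59 ≥ 50: minimum met.
Weighted total:
  Portfolio 83 × 0.37 = 30.71
  Homework 73 × 0.06 = 4.38
  Practicals 97 × 0.45 = 43.65
  Presentations 59 × 0.12 = 7.08
Sum = 85.82
85.82 is ≥ 66 and < 86 → Merit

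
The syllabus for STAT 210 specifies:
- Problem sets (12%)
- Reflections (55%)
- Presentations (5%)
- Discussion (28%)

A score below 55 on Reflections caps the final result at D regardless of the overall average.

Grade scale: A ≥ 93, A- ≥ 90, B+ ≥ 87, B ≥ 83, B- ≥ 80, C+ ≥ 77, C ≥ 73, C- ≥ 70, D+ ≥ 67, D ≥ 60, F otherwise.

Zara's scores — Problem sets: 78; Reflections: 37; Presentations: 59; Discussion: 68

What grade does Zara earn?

F

Reflections score 37 < 55: minimum not met.
Weighted total:
  Problem sets 78 × 0.12 = 9.36
  Reflections 37 × 0.55 = 20.35
  Presentations 59 × 0.05 = 2.95
  Discussion 68 × 0.28 = 19.04
Sum = 51.7
51.7 would be F; cap at D applies → F.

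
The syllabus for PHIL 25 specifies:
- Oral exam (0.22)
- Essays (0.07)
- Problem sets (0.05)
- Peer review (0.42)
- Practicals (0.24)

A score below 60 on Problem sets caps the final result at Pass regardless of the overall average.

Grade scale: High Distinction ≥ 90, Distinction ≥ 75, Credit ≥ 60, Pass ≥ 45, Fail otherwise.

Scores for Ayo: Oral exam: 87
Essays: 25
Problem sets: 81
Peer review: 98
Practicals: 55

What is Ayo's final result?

Problem sets score 81 ≥ 60: minimum met.
Weighted total:
  Oral exam 87 × 0.22 = 19.14
  Essays 25 × 0.07 = 1.75
  Problem sets 81 × 0.05 = 4.05
  Peer review 98 × 0.42 = 41.16
  Practicals 55 × 0.24 = 13.2
Sum = 79.3
79.3 is ≥ 75 and < 90 → Distinction

Distinction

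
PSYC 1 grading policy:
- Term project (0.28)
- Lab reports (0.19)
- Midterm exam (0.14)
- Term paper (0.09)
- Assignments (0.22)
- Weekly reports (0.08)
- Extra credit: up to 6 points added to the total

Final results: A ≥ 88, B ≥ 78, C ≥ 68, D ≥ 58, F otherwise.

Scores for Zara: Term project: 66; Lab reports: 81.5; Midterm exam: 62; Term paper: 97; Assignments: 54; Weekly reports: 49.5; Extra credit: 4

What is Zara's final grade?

C

Weighted total:
  Term project 66 × 0.28 = 18.48
  Lab reports 81.5 × 0.19 = 15.485
  Midterm exam 62 × 0.14 = 8.68
  Term paper 97 × 0.09 = 8.73
  Assignments 54 × 0.22 = 11.88
  Weekly reports 49.5 × 0.08 = 3.96
Sum = 67.215
Extra credit: 67.215 + 4 = 71.215
71.215 is ≥ 68 and < 78 → C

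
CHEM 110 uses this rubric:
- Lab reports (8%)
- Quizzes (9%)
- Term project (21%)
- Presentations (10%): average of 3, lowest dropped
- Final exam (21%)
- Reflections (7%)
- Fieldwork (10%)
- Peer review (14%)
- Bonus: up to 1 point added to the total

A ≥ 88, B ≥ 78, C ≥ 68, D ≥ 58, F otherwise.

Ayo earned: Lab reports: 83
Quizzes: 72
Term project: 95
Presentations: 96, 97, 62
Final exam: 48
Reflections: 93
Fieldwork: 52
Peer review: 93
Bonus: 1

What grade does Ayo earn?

Presentations: drop 62 → average of remaining 2 = 193/2 = 96.5
Weighted total:
  Lab reports 83 × 0.08 = 6.64
  Quizzes 72 × 0.09 = 6.48
  Term project 95 × 0.21 = 19.95
  Presentations 96.5 × 0.1 = 9.65
  Final exam 48 × 0.21 = 10.08
  Reflections 93 × 0.07 = 6.51
  Fieldwork 52 × 0.1 = 5.2
  Peer review 93 × 0.14 = 13.02
Sum = 77.53
Bonus: 77.53 + 1 = 78.53
78.53 is ≥ 78 and < 88 → B

B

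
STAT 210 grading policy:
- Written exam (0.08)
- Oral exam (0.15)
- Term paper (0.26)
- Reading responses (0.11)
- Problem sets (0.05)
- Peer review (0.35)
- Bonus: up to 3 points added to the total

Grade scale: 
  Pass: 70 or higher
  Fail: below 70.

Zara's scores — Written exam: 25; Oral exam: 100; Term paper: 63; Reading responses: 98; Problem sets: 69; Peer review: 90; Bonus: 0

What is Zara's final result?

Pass

Weighted total:
  Written exam 25 × 0.08 = 2
  Oral exam 100 × 0.15 = 15
  Term paper 63 × 0.26 = 16.38
  Reading responses 98 × 0.11 = 10.78
  Problem sets 69 × 0.05 = 3.45
  Peer review 90 × 0.35 = 31.5
Sum = 79.11
Bonus: 79.11 + 0 = 79.11
79.11 ≥ 70 → Pass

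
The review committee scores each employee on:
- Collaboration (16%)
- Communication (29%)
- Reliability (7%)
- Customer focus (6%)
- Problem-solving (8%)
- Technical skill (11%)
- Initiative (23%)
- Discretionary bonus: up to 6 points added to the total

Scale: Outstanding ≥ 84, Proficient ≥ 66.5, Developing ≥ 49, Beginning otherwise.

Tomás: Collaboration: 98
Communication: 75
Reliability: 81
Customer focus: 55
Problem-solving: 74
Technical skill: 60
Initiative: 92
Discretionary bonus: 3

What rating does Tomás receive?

Proficient

Weighted total:
  Collaboration 98 × 0.16 = 15.68
  Communication 75 × 0.29 = 21.75
  Reliability 81 × 0.07 = 5.67
  Customer focus 55 × 0.06 = 3.3
  Problem-solving 74 × 0.08 = 5.92
  Technical skill 60 × 0.11 = 6.6
  Initiative 92 × 0.23 = 21.16
Sum = 80.08
Discretionary bonus: 80.08 + 3 = 83.08
83.08 is ≥ 66.5 and < 84 → Proficient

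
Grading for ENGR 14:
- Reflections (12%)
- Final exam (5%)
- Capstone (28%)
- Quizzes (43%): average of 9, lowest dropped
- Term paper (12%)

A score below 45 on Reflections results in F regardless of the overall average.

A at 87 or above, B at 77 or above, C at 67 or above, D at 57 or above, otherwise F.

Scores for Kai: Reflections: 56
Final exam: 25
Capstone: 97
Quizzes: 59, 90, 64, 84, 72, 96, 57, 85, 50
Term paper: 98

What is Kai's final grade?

B

Quizzes: drop 50 → average of remaining 8 = 607/8 = 75.875
Reflections score 56 ≥ 45: minimum met.
Weighted total:
  Reflections 56 × 0.12 = 6.72
  Final exam 25 × 0.05 = 1.25
  Capstone 97 × 0.28 = 27.16
  Quizzes 75.875 × 0.43 = 32.62625
  Term paper 98 × 0.12 = 11.76
Sum = 79.51625
79.51625 is ≥ 77 and < 87 → B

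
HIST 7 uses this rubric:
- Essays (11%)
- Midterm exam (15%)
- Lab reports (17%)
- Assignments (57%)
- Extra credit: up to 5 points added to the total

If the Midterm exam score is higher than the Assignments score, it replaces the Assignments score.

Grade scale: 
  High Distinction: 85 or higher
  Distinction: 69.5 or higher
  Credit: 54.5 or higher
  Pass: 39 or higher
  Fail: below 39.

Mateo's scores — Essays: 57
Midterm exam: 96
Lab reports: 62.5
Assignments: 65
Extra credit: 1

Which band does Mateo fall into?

High Distinction

Midterm exam (96) > Assignments (65), so Assignments counts as 96.
Weighted total:
  Essays 57 × 0.11 = 6.27
  Midterm exam 96 × 0.15 = 14.4
  Lab reports 62.5 × 0.17 = 10.625
  Assignments 96 × 0.57 = 54.72
Sum = 86.015
Extra credit: 86.015 + 1 = 87.015
87.015 ≥ 85 → High Distinction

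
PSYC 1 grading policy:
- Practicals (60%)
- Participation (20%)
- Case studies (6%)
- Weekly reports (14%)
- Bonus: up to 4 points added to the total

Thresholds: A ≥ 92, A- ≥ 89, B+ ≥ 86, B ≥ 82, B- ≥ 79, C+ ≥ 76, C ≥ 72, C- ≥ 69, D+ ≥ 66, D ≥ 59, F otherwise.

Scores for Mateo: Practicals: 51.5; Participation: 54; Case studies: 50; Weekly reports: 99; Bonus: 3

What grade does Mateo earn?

Weighted total:
  Practicals 51.5 × 0.6 = 30.9
  Participation 54 × 0.2 = 10.8
  Case studies 50 × 0.06 = 3
  Weekly reports 99 × 0.14 = 13.86
Sum = 58.56
Bonus: 58.56 + 3 = 61.56
61.56 is ≥ 59 and < 66 → D

D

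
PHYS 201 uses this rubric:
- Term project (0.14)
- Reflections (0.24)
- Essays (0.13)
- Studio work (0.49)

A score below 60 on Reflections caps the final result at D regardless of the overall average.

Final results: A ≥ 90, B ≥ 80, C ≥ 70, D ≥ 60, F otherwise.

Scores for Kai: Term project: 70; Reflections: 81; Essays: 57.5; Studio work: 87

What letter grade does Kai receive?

C

Reflections score 81 ≥ 60: minimum met.
Weighted total:
  Term project 70 × 0.14 = 9.8
  Reflections 81 × 0.24 = 19.44
  Essays 57.5 × 0.13 = 7.475
  Studio work 87 × 0.49 = 42.63
Sum = 79.345
79.345 is ≥ 70 and < 80 → C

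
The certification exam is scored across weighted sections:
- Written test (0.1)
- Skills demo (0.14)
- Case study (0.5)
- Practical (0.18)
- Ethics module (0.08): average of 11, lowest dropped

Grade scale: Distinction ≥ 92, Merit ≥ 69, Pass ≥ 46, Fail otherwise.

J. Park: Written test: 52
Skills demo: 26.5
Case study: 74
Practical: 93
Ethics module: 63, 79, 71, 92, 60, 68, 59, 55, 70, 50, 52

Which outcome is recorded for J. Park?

Ethics module: drop 50 → average of remaining 10 = 669/10 = 66.9
Weighted total:
  Written test 52 × 0.1 = 5.2
  Skills demo 26.5 × 0.14 = 3.71
  Case study 74 × 0.5 = 37
  Practical 93 × 0.18 = 16.74
  Ethics module 66.9 × 0.08 = 5.352
Sum = 68.002
68.002 is ≥ 46 and < 69 → Pass

Pass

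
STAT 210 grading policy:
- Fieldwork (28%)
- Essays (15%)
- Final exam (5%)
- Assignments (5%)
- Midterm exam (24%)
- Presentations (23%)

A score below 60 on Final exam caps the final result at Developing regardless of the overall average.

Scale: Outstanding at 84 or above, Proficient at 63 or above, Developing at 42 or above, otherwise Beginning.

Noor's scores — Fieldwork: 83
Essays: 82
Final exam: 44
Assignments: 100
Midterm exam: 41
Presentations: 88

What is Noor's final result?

Final exam score 44 < 60: minimum not met.
Weighted total:
  Fieldwork 83 × 0.28 = 23.24
  Essays 82 × 0.15 = 12.3
  Final exam 44 × 0.05 = 2.2
  Assignments 100 × 0.05 = 5
  Midterm exam 41 × 0.24 = 9.84
  Presentations 88 × 0.23 = 20.24
Sum = 72.82
72.82 would be Proficient; cap at Developing applies → Developing.

Developing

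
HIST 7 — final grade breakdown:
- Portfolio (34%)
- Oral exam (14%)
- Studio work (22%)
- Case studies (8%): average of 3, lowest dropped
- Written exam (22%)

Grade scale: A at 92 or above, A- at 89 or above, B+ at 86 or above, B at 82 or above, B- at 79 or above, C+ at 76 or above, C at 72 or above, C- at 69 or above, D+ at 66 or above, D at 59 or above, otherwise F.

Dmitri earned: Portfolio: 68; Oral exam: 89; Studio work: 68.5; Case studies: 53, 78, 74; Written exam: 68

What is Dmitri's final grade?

Case studies: drop 53 → average of remaining 2 = 152/2 = 76
Weighted total:
  Portfolio 68 × 0.34 = 23.12
  Oral exam 89 × 0.14 = 12.46
  Studio work 68.5 × 0.22 = 15.07
  Case studies 76 × 0.08 = 6.08
  Written exam 68 × 0.22 = 14.96
Sum = 71.69
71.69 is ≥ 69 and < 72 → C-

C-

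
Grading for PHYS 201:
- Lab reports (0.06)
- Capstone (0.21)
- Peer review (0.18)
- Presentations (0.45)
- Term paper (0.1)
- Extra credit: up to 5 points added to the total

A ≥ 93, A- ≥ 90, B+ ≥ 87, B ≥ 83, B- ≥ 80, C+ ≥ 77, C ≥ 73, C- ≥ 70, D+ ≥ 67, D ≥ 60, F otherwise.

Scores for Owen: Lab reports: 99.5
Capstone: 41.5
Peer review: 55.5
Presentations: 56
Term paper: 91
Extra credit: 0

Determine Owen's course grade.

F

Weighted total:
  Lab reports 99.5 × 0.06 = 5.97
  Capstone 41.5 × 0.21 = 8.715
  Peer review 55.5 × 0.18 = 9.99
  Presentations 56 × 0.45 = 25.2
  Term paper 91 × 0.1 = 9.1
Sum = 58.975
Extra credit: 58.975 + 0 = 58.975
58.975 < 60 → F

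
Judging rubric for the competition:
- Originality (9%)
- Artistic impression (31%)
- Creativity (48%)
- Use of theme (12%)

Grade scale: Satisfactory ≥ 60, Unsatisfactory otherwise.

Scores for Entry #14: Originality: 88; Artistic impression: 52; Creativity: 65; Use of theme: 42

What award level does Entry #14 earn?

Weighted total:
  Originality 88 × 0.09 = 7.92
  Artistic impression 52 × 0.31 = 16.12
  Creativity 65 × 0.48 = 31.2
  Use of theme 42 × 0.12 = 5.04
Sum = 60.28
60.28 ≥ 60 → Satisfactory

Satisfactory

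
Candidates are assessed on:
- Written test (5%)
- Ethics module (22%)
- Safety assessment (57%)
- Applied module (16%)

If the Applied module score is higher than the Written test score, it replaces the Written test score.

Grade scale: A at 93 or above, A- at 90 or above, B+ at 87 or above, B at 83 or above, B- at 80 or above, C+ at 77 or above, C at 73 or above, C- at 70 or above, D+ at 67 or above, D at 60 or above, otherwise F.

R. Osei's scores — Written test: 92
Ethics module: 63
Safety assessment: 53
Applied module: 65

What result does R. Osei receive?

F

Applied module (65) ≤ Written test (92), so Written test stays at 92.
Weighted total:
  Written test 92 × 0.05 = 4.6
  Ethics module 63 × 0.22 = 13.86
  Safety assessment 53 × 0.57 = 30.21
  Applied module 65 × 0.16 = 10.4
Sum = 59.07
59.07 < 60 → F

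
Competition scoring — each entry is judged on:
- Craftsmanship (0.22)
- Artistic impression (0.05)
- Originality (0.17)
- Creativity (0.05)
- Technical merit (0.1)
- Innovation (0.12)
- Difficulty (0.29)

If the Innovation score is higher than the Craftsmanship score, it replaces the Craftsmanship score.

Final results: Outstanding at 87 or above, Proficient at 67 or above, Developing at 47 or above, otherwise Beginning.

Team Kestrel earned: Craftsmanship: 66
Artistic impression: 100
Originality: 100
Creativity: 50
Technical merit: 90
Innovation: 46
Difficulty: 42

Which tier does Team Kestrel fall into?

Innovation (46) ≤ Craftsmanship (66), so Craftsmanship stays at 66.
Weighted total:
  Craftsmanship 66 × 0.22 = 14.52
  Artistic impression 100 × 0.05 = 5
  Originality 100 × 0.17 = 17
  Creativity 50 × 0.05 = 2.5
  Technical merit 90 × 0.1 = 9
  Innovation 46 × 0.12 = 5.52
  Difficulty 42 × 0.29 = 12.18
Sum = 65.72
65.72 is ≥ 47 and < 67 → Developing

Developing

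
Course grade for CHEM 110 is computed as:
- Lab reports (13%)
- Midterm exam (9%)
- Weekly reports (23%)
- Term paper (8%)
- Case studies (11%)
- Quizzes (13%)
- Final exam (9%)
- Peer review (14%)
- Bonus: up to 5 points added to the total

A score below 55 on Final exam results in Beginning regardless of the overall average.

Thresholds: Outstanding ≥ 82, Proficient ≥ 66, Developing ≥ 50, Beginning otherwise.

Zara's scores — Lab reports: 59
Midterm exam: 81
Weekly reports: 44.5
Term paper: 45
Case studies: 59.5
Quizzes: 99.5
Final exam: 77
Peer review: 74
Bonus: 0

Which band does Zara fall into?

Developing

Final exam score 77 ≥ 55: minimum met.
Weighted total:
  Lab reports 59 × 0.13 = 7.67
  Midterm exam 81 × 0.09 = 7.29
  Weekly reports 44.5 × 0.23 = 10.235
  Term paper 45 × 0.08 = 3.6
  Case studies 59.5 × 0.11 = 6.545
  Quizzes 99.5 × 0.13 = 12.935
  Final exam 77 × 0.09 = 6.93
  Peer review 74 × 0.14 = 10.36
Sum = 65.565
Bonus: 65.565 + 0 = 65.565
65.565 is ≥ 50 and < 66 → Developing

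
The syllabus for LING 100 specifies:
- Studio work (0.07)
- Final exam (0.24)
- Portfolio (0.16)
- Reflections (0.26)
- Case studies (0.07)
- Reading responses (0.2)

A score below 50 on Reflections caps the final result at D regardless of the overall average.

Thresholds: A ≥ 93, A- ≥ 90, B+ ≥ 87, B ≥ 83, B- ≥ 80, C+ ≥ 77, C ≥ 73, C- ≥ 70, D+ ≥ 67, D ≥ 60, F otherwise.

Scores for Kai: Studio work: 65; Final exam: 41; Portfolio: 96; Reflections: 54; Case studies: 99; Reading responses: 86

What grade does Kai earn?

Reflections score 54 ≥ 50: minimum met.
Weighted total:
  Studio work 65 × 0.07 = 4.55
  Final exam 41 × 0.24 = 9.84
  Portfolio 96 × 0.16 = 15.36
  Reflections 54 × 0.26 = 14.04
  Case studies 99 × 0.07 = 6.93
  Reading responses 86 × 0.2 = 17.2
Sum = 67.92
67.92 is ≥ 67 and < 70 → D+

D+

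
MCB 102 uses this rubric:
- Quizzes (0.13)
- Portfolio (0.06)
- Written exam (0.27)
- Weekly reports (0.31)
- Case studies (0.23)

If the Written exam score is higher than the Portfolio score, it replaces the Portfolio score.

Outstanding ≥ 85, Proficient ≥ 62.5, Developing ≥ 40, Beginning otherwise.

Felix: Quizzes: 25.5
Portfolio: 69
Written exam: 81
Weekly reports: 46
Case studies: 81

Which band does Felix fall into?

Written exam (81) > Portfolio (69), so Portfolio counts as 81.
Weighted total:
  Quizzes 25.5 × 0.13 = 3.315
  Portfolio 81 × 0.06 = 4.86
  Written exam 81 × 0.27 = 21.87
  Weekly reports 46 × 0.31 = 14.26
  Case studies 81 × 0.23 = 18.63
Sum = 62.935
62.935 is ≥ 62.5 and < 85 → Proficient

Proficient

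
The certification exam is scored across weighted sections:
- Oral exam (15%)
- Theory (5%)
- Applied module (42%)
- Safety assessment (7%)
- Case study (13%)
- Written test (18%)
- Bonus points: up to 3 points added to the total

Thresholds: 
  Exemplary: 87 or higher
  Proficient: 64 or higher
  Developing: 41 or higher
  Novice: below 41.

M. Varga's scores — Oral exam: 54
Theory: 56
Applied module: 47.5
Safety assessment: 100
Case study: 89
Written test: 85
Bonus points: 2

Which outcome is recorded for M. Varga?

Weighted total:
  Oral exam 54 × 0.15 = 8.1
  Theory 56 × 0.05 = 2.8
  Applied module 47.5 × 0.42 = 19.95
  Safety assessment 100 × 0.07 = 7
  Case study 89 × 0.13 = 11.57
  Written test 85 × 0.18 = 15.3
Sum = 64.72
Bonus points: 64.72 + 2 = 66.72
66.72 is ≥ 64 and < 87 → Proficient

Proficient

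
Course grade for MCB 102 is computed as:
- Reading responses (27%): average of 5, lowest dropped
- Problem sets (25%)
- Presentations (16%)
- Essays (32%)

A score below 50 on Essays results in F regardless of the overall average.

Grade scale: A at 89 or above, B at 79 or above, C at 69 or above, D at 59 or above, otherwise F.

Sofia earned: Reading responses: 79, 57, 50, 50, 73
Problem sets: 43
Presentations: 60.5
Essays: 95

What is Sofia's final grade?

Reading responses: drop 50 → average of remaining 4 = 259/4 = 64.75
Essays score 95 ≥ 50: minimum met.
Weighted total:
  Reading responses 64.75 × 0.27 = 17.4825
  Problem sets 43 × 0.25 = 10.75
  Presentations 60.5 × 0.16 = 9.68
  Essays 95 × 0.32 = 30.4
Sum = 68.3125
68.3125 is ≥ 59 and < 69 → D

D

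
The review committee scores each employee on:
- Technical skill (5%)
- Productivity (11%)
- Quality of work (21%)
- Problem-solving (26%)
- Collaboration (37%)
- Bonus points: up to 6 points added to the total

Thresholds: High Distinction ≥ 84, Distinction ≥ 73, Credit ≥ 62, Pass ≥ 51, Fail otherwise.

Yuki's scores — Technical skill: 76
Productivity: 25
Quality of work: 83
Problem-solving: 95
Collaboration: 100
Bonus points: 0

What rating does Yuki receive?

Weighted total:
  Technical skill 76 × 0.05 = 3.8
  Productivity 25 × 0.11 = 2.75
  Quality of work 83 × 0.21 = 17.43
  Problem-solving 95 × 0.26 = 24.7
  Collaboration 100 × 0.37 = 37
Sum = 85.68
Bonus points: 85.68 + 0 = 85.68
85.68 ≥ 84 → High Distinction

High Distinction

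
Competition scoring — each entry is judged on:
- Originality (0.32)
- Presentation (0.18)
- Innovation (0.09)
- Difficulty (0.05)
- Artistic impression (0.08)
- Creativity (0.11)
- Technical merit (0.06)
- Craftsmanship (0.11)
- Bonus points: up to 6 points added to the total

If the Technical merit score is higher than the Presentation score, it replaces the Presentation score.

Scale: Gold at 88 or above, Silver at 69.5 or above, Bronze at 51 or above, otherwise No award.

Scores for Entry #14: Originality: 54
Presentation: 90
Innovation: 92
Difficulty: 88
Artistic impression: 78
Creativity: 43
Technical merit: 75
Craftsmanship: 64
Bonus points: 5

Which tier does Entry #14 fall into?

Silver

Technical merit (75) ≤ Presentation (90), so Presentation stays at 90.
Weighted total:
  Originality 54 × 0.32 = 17.28
  Presentation 90 × 0.18 = 16.2
  Innovation 92 × 0.09 = 8.28
  Difficulty 88 × 0.05 = 4.4
  Artistic impression 78 × 0.08 = 6.24
  Creativity 43 × 0.11 = 4.73
  Technical merit 75 × 0.06 = 4.5
  Craftsmanship 64 × 0.11 = 7.04
Sum = 68.67
Bonus points: 68.67 + 5 = 73.67
73.67 is ≥ 69.5 and < 88 → Silver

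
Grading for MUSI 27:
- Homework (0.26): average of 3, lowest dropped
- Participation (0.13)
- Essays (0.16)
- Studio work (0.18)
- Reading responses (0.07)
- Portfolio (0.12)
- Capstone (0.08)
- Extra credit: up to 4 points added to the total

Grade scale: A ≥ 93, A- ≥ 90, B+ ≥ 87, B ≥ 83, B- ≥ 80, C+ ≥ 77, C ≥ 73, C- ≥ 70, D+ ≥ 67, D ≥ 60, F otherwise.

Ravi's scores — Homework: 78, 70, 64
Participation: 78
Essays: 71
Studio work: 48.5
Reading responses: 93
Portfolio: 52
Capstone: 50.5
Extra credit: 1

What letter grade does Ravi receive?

Homework: drop 64 → average of remaining 2 = 148/2 = 74
Weighted total:
  Homework 74 × 0.26 = 19.24
  Participation 78 × 0.13 = 10.14
  Essays 71 × 0.16 = 11.36
  Studio work 48.5 × 0.18 = 8.73
  Reading responses 93 × 0.07 = 6.51
  Portfolio 52 × 0.12 = 6.24
  Capstone 50.5 × 0.08 = 4.04
Sum = 66.26
Extra credit: 66.26 + 1 = 67.26
67.26 is ≥ 67 and < 70 → D+

D+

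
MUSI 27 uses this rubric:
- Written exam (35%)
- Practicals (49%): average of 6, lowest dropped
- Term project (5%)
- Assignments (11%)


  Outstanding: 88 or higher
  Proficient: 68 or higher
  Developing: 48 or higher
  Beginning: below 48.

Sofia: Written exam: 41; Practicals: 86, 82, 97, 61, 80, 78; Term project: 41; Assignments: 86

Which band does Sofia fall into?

Practicals: drop 61 → average of remaining 5 = 423/5 = 84.6
Weighted total:
  Written exam 41 × 0.35 = 14.35
  Practicals 84.6 × 0.49 = 41.454
  Term project 41 × 0.05 = 2.05
  Assignments 86 × 0.11 = 9.46
Sum = 67.314
67.314 is ≥ 48 and < 68 → Developing

Developing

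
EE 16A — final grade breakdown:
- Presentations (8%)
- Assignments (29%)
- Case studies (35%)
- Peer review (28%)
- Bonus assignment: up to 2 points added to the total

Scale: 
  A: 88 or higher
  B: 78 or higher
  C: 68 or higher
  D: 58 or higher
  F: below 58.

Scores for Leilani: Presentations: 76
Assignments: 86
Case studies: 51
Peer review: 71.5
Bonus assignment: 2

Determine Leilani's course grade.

Weighted total:
  Presentations 76 × 0.08 = 6.08
  Assignments 86 × 0.29 = 24.94
  Case studies 51 × 0.35 = 17.85
  Peer review 71.5 × 0.28 = 20.02
Sum = 68.89
Bonus assignment: 68.89 + 2 = 70.89
70.89 is ≥ 68 and < 78 → C

C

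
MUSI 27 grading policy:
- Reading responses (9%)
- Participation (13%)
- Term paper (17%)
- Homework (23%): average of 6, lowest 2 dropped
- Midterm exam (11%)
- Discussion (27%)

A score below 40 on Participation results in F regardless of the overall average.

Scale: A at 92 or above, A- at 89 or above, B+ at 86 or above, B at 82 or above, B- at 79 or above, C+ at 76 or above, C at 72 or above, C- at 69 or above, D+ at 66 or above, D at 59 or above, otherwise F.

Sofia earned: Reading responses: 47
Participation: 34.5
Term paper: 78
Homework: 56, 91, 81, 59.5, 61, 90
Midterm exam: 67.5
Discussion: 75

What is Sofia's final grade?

F

Homework: drop 56, 59.5 → average of remaining 4 = 323/4 = 80.75
Participation score 34.5 < 40: minimum not met.
Weighted total:
  Reading responses 47 × 0.09 = 4.23
  Participation 34.5 × 0.13 = 4.485
  Term paper 78 × 0.17 = 13.26
  Homework 80.75 × 0.23 = 18.5725
  Midterm exam 67.5 × 0.11 = 7.425
  Discussion 75 × 0.27 = 20.25
Sum = 68.2225
Because the Participation minimum was not met, the result is F.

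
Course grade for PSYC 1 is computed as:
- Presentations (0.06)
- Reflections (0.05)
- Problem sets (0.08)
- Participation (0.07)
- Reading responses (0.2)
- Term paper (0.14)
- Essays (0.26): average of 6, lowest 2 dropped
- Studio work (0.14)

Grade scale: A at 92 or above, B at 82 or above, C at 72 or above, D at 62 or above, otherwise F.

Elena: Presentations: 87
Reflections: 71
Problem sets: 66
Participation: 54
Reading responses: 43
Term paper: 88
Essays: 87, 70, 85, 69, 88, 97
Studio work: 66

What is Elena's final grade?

D

Essays: drop 69, 70 → average of remaining 4 = 357/4 = 89.25
Weighted total:
  Presentations 87 × 0.06 = 5.22
  Reflections 71 × 0.05 = 3.55
  Problem sets 66 × 0.08 = 5.28
  Participation 54 × 0.07 = 3.78
  Reading responses 43 × 0.2 = 8.6
  Term paper 88 × 0.14 = 12.32
  Essays 89.25 × 0.26 = 23.205
  Studio work 66 × 0.14 = 9.24
Sum = 71.195
71.195 is ≥ 62 and < 72 → D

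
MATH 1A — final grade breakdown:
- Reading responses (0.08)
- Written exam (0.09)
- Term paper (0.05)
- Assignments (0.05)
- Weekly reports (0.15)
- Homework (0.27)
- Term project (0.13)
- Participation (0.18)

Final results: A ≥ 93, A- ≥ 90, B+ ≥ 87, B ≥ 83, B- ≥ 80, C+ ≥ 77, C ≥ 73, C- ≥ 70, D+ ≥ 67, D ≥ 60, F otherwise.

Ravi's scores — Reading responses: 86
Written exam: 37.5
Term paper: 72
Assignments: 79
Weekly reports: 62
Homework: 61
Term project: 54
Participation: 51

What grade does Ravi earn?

Weighted total:
  Reading responses 86 × 0.08 = 6.88
  Written exam 37.5 × 0.09 = 3.375
  Term paper 72 × 0.05 = 3.6
  Assignments 79 × 0.05 = 3.95
  Weekly reports 62 × 0.15 = 9.3
  Homework 61 × 0.27 = 16.47
  Term project 54 × 0.13 = 7.02
  Participation 51 × 0.18 = 9.18
Sum = 59.775
59.775 < 60 → F

F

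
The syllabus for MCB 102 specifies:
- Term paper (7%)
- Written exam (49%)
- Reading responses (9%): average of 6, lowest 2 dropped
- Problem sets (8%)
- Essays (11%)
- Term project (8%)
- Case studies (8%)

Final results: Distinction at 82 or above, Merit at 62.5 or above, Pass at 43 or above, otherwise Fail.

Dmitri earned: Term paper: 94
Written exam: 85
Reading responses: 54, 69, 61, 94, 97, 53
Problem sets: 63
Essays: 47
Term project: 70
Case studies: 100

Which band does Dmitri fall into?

Reading responses: drop 53, 54 → average of remaining 4 = 321/4 = 80.25
Weighted total:
  Term paper 94 × 0.07 = 6.58
  Written exam 85 × 0.49 = 41.65
  Reading responses 80.25 × 0.09 = 7.2225
  Problem sets 63 × 0.08 = 5.04
  Essays 47 × 0.11 = 5.17
  Term project 70 × 0.08 = 5.6
  Case studies 100 × 0.08 = 8
Sum = 79.2625
79.2625 is ≥ 62.5 and < 82 → Merit

Merit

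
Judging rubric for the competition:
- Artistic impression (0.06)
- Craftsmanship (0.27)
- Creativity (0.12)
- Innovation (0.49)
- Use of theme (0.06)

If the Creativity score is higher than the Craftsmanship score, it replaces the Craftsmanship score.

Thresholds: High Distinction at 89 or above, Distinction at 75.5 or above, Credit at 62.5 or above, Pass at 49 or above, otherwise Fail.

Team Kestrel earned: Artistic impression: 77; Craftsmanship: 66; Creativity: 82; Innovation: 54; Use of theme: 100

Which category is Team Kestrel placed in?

Creativity (82) > Craftsmanship (66), so Craftsmanship counts as 82.
Weighted total:
  Artistic impression 77 × 0.06 = 4.62
  Craftsmanship 82 × 0.27 = 22.14
  Creativity 82 × 0.12 = 9.84
  Innovation 54 × 0.49 = 26.46
  Use of theme 100 × 0.06 = 6
Sum = 69.06
69.06 is ≥ 62.5 and < 75.5 → Credit

Credit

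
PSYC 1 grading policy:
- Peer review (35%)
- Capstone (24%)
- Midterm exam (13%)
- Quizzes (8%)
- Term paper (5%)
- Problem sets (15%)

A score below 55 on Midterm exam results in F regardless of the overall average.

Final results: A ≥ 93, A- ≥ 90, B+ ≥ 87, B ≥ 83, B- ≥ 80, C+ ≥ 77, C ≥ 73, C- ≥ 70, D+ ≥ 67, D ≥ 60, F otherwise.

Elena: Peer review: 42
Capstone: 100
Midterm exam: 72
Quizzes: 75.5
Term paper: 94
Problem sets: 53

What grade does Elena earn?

Midterm exam score 72 ≥ 55: minimum met.
Weighted total:
  Peer review 42 × 0.35 = 14.7
  Capstone 100 × 0.24 = 24
  Midterm exam 72 × 0.13 = 9.36
  Quizzes 75.5 × 0.08 = 6.04
  Term paper 94 × 0.05 = 4.7
  Problem sets 53 × 0.15 = 7.95
Sum = 66.75
66.75 is ≥ 60 and < 67 → D

D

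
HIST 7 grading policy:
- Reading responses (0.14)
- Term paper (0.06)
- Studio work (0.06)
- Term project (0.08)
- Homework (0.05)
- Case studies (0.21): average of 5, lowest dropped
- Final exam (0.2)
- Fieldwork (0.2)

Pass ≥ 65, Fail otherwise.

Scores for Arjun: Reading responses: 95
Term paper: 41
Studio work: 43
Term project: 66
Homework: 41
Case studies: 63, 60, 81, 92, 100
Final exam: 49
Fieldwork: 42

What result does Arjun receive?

Fail

Case studies: drop 60 → average of remaining 4 = 336/4 = 84
Weighted total:
  Reading responses 95 × 0.14 = 13.3
  Term paper 41 × 0.06 = 2.46
  Studio work 43 × 0.06 = 2.58
  Term project 66 × 0.08 = 5.28
  Homework 41 × 0.05 = 2.05
  Case studies 84 × 0.21 = 17.64
  Final exam 49 × 0.2 = 9.8
  Fieldwork 42 × 0.2 = 8.4
Sum = 61.51
61.51 < 65 → Fail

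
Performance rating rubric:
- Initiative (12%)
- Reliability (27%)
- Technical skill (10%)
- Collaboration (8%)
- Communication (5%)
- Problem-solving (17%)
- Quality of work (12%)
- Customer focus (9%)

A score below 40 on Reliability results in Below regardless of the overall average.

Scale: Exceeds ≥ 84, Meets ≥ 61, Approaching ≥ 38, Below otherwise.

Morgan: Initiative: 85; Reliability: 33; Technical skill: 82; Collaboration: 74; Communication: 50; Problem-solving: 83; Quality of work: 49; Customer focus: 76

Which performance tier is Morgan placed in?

Reliability score 33 < 40: minimum not met.
Weighted total:
  Initiative 85 × 0.12 = 10.2
  Reliability 33 × 0.27 = 8.91
  Technical skill 82 × 0.1 = 8.2
  Collaboration 74 × 0.08 = 5.92
  Communication 50 × 0.05 = 2.5
  Problem-solving 83 × 0.17 = 14.11
  Quality of work 49 × 0.12 = 5.88
  Customer focus 76 × 0.09 = 6.84
Sum = 62.56
Because the Reliability minimum was not met, the result is Below.

Below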